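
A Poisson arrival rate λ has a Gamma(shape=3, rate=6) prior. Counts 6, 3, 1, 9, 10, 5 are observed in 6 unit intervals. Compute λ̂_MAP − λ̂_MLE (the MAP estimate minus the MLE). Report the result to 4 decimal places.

MAP − MLE = -2.6667

Σxᵢ = 34. Posterior is Gamma(37, 12); MAP = (37−1)/12 = 36/12 ≈ 3.00000.
MLE = x̄ = 34/6 ≈ 5.66667.
Difference = 36/12 − 34/6 = -8/3 ≈ -2.6667.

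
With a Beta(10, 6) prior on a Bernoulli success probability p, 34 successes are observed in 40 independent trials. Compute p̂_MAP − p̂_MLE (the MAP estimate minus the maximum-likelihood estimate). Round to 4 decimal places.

Posterior is Beta(44, 12); MAP = (44−1)/(56−2) = 43/54 ≈ 0.79630.
MLE ignores the prior: p̂_MLE = k/n = 34/40 ≈ 0.85000.
Difference = 43/54 − 34/40 = -29/540 ≈ -0.0537.

MAP − MLE = -0.0537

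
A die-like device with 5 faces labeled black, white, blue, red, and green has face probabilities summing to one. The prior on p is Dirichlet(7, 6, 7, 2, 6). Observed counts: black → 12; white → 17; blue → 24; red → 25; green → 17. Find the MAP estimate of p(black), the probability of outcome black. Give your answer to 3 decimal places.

The posterior is Dirichlet(αᵢ + nᵢ) = Dirichlet(19, 23, 31, 27, 23).
For a Dirichlet(a₁,…,a_K) with all aᵢ > 1, the mode has j-th component (aⱼ − 1)/(Σaᵢ − K).
Here Σaᵢ = 123 and K = 5, so p(black) = (19 − 1)/(123 − 5) = 18/118 ≈ 0.153.

MAP estimate of p(black) = 0.153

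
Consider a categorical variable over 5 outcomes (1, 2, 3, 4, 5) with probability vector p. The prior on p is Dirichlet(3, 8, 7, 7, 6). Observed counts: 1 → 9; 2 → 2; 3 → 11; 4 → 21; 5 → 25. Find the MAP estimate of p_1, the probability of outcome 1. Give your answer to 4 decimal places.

MAP estimate: 0.1170

The posterior is Dirichlet(αᵢ + nᵢ) = Dirichlet(12, 10, 18, 28, 31).
For a Dirichlet(a₁,…,a_K) with all aᵢ > 1, the mode has j-th component (aⱼ − 1)/(Σaᵢ − K).
Here Σaᵢ = 99 and K = 5, so p_1 = (12 − 1)/(99 − 5) = 11/94 ≈ 0.1170.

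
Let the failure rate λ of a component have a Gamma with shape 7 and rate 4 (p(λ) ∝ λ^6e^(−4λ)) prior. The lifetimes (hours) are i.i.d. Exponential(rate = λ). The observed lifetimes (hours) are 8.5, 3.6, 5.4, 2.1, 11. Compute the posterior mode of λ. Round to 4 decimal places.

The Exponential(rate=λ) likelihood is ∝ λ^n e^(−λΣtᵢ). Here n = 5 and Σtᵢ = 8.5 + 3.6 + 5.4 + 2.1 + 11 = 30.6.
Posterior ∝ λ^6e^(−4λ) · λ^5e^(−30.6λ) = λ^11e^(−34.6λ), i.e. Gamma(12, 34.6).
Mode = (a−1)/b = 11/34.6 ≈ 0.3179.

λ̂_MAP = 0.3179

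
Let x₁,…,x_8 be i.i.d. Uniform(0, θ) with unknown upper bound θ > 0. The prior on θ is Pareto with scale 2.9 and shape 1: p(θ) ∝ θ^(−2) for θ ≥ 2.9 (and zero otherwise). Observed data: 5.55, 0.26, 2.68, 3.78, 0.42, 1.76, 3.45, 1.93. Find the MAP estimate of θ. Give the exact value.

The Uniform(0, θ) likelihood is θ^(−n) for θ ≥ max(xᵢ), zero otherwise. Here max(xᵢ) = 5.55.
Posterior ∝ θ^(−2) · θ^(−8) = θ^(−10) on θ ≥ max(2.9, 5.55) = 5.55.
This density is strictly decreasing in θ, so the posterior mode lies at the lower boundary of the support.

θ̂_MAP = 5.55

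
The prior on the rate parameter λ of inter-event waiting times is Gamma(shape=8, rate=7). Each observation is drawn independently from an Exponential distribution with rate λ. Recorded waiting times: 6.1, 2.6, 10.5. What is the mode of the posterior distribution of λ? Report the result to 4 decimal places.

λ̂_MAP = 0.3817

The Exponential(rate=λ) likelihood is ∝ λ^n e^(−λΣtᵢ). Here n = 3 and Σtᵢ = 6.1 + 2.6 + 10.5 = 19.2.
Posterior ∝ λ^7e^(−7λ) · λ^3e^(−19.2λ) = λ^10e^(−26.2λ), i.e. Gamma(11, 26.2).
Mode = (a−1)/b = 10/26.2 ≈ 0.3817.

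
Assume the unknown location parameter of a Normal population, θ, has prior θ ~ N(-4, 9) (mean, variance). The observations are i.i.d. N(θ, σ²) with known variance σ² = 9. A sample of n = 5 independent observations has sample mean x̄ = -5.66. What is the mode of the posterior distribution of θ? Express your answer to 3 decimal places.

n = 5, x̄ = -5.66.
For a Normal prior and Normal likelihood with known variance, the posterior is Normal; its mode equals its mean, the precision-weighted average.
Prior precision 1/σ₀² = 1/9; data precision n/σ² = 5/9.
θ̂ = ((1/9)·(-4) + (5/9)·(-5.66)) / (1/9 + 5/9) = (-323/90)/(2/3) = -323/60 ≈ -5.383.

θ̂_MAP = -5.383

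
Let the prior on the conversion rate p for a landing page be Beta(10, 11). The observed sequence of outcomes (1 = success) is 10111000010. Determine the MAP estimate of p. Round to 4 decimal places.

Prior: Beta(10, 11).
Data: 5 successes in 11 trials (from the sequence). The binomial likelihood contributes p^5(1−p)^6, so the posterior is Beta(10+5, 11+6) = Beta(15, 17).
For Beta(a, b) with a, b > 1 the mode is (a−1)/(a+b−2) = 14/30 ≈ 0.4667.

p̂_MAP = 0.4667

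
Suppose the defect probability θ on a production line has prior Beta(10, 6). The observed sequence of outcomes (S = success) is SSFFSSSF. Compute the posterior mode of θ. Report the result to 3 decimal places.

Prior: Beta(10, 6).
Data: 5 successes in 8 trials (from the sequence). The binomial likelihood contributes θ^5(1−θ)^3, so the posterior is Beta(10+5, 6+3) = Beta(15, 9).
For Beta(a, b) with a, b > 1 the mode is (a−1)/(a+b−2) = 14/22 ≈ 0.636.

θ̂_MAP = 0.636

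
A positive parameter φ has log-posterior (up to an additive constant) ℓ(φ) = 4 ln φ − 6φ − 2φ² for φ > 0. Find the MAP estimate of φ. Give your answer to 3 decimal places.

ℓ'(φ) = 4/φ − 6 − 4φ. Setting this to zero and multiplying by φ: 4φ² + 6φ − 4 = 0.
φ = (−6 + √(6² + 4·4·4)) / (2·4) = (−6 + √100) / 8 = (−6 + 10)/8 = 1/2.
ℓ''(φ) = −4/φ² − 4 < 0, confirming a maximum.

φ̂_MAP = 0.500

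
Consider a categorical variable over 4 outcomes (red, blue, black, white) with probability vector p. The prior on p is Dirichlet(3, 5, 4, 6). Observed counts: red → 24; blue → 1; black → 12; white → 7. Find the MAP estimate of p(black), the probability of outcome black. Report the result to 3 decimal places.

MAP estimate of p(black) = 0.259

The posterior is Dirichlet(αᵢ + nᵢ) = Dirichlet(27, 6, 16, 13).
For a Dirichlet(a₁,…,a_K) with all aᵢ > 1, the mode has j-th component (aⱼ − 1)/(Σaᵢ − K).
Here Σaᵢ = 62 and K = 4, so p(black) = (16 − 1)/(62 − 4) = 15/58 ≈ 0.259.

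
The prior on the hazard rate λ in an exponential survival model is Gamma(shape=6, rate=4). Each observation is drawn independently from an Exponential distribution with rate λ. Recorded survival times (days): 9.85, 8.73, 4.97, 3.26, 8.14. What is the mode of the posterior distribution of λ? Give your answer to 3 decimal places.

λ̂_MAP = 0.257

The Exponential(rate=λ) likelihood is ∝ λ^n e^(−λΣtᵢ). Here n = 5 and Σtᵢ = 9.85 + 8.73 + 4.97 + 3.26 + 8.14 = 34.95.
Posterior ∝ λ^5e^(−4λ) · λ^5e^(−34.95λ) = λ^10e^(−38.95λ), i.e. Gamma(11, 38.95).
Mode = (a−1)/b = 10/38.95 ≈ 0.257.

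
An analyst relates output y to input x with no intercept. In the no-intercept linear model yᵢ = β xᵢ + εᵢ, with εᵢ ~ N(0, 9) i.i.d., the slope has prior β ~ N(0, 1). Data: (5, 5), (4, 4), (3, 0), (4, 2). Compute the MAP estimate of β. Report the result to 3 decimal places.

β̂_MAP = 0.653

log p(β | y) = −Σ(yᵢ − βxᵢ)²/(2·9) − β²/(2·1) + const.
Setting the derivative to zero: Σxᵢ(yᵢ − βxᵢ)/9 − β/1 = 0, so β = Σxᵢyᵢ / (Σxᵢ² + σ²/τ²).
Σxᵢyᵢ = 5·5 + 4·4 + 3·0 + 4·2 = 49; Σxᵢ² = 66; σ²/τ² = 9.
β̂_MAP = 49 / (66 + 9) = 49/75 ≈ 0.653.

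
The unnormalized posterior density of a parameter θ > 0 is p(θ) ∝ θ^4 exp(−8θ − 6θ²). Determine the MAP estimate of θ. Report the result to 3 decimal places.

θ̂_MAP = 0.333

ℓ'(θ) = 4/θ − 8 − 12θ. Setting this to zero and multiplying by θ: 12θ² + 8θ − 4 = 0.
θ = (−8 + √(8² + 4·12·4)) / (2·12) = (−8 + √256) / 24 = (−8 + 16)/24 = 1/3.
ℓ''(θ) = −4/θ² − 12 < 0, confirming a maximum.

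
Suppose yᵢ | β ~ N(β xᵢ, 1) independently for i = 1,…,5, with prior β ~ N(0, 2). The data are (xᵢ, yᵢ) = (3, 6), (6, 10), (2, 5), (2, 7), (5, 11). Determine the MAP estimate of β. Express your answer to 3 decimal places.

log p(β | y) = −Σ(yᵢ − βxᵢ)²/(2·1) − β²/(2·2) + const.
Setting the derivative to zero: Σxᵢ(yᵢ − βxᵢ)/1 − β/2 = 0, so β = Σxᵢyᵢ / (Σxᵢ² + σ²/τ²).
Σxᵢyᵢ = 3·6 + 6·10 + 2·5 + 2·7 + 5·11 = 157; Σxᵢ² = 78; σ²/τ² = 0.5.
β̂_MAP = 157 / (78 + 0.5) = 157/78.5 ≈ 2.000.

β̂_MAP = 2.000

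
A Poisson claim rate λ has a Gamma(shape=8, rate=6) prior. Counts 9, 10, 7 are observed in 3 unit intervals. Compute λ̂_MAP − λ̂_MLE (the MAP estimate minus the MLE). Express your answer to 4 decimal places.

MAP − MLE = -5.0000

Σxᵢ = 26. Posterior is Gamma(34, 9); MAP = (34−1)/9 = 33/9 ≈ 3.66667.
MLE = x̄ = 26/3 ≈ 8.66667.
Difference = 33/9 − 26/3 = -5 ≈ -5.0000.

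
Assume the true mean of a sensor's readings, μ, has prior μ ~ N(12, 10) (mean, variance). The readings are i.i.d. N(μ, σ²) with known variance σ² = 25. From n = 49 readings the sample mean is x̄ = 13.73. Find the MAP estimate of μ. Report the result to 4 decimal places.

μ̂_MAP = 13.6460

n = 49, x̄ = 13.73.
For a Normal prior and Normal likelihood with known variance, the posterior is Normal; its mode equals its mean, the precision-weighted average.
Prior precision 1/σ₀² = 1/10 = 0.1; data precision n/σ² = 49/25 = 1.96.
μ̂ = (0.1·12 + 1.96·13.73) / (0.1 + 1.96) = 28.1108/2.06 = 70277/5150 ≈ 13.6460.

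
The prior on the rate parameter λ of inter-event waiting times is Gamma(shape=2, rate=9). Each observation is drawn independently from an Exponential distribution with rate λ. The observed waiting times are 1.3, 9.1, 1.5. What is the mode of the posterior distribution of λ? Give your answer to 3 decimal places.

λ̂_MAP = 0.191

The Exponential(rate=λ) likelihood is ∝ λ^n e^(−λΣtᵢ). Here n = 3 and Σtᵢ = 1.3 + 9.1 + 1.5 = 11.9.
Posterior ∝ λe^(−9λ) · λ^3e^(−11.9λ) = λ^4e^(−20.9λ), i.e. Gamma(5, 20.9).
Mode = (a−1)/b = 4/20.9 ≈ 0.191.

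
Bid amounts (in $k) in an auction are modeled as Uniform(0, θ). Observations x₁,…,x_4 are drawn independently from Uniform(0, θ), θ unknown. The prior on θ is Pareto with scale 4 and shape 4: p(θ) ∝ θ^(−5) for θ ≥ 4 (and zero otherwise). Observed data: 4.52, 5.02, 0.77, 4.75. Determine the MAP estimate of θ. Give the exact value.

θ̂_MAP = 5.02

The Uniform(0, θ) likelihood is θ^(−n) for θ ≥ max(xᵢ), zero otherwise. Here max(xᵢ) = 5.02.
Posterior ∝ θ^(−5) · θ^(−4) = θ^(−9) on θ ≥ max(4, 5.02) = 5.02.
This density is strictly decreasing in θ, so the posterior mode lies at the lower boundary of the support.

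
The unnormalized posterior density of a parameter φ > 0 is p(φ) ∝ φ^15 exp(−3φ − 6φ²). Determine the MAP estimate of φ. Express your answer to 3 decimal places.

φ̂_MAP = 1.000

ℓ'(φ) = 15/φ − 3 − 12φ. Setting this to zero and multiplying by φ: 12φ² + 3φ − 15 = 0.
φ = (−3 + √(3² + 4·12·15)) / (2·12) = (−3 + √729) / 24 = (−3 + 27)/24 = 1.
ℓ''(φ) = −15/φ² − 12 < 0, confirming a maximum.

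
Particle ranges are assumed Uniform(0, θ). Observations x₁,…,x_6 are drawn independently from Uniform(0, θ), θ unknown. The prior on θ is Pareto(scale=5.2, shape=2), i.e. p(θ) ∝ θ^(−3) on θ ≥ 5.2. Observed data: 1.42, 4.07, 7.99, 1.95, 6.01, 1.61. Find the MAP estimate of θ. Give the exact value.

The Uniform(0, θ) likelihood is θ^(−n) for θ ≥ max(xᵢ), zero otherwise. Here max(xᵢ) = 7.99.
Posterior ∝ θ^(−3) · θ^(−6) = θ^(−9) on θ ≥ max(5.2, 7.99) = 7.99.
This density is strictly decreasing in θ, so the posterior mode lies at the lower boundary of the support.

θ̂_MAP = 7.99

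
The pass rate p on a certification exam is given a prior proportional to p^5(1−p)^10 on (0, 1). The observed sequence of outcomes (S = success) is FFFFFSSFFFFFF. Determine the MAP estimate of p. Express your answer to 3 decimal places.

p̂_MAP = 0.250

The prior density ∝ p^5(1−p)^10 is the kernel of Beta(6, 11).
Data: 2 successes in 13 trials (from the sequence). The binomial likelihood contributes p^2(1−p)^11, so the posterior is Beta(6+2, 11+11) = Beta(8, 22).
For Beta(a, b) with a, b > 1 the mode is (a−1)/(a+b−2) = 7/28 ≈ 0.250.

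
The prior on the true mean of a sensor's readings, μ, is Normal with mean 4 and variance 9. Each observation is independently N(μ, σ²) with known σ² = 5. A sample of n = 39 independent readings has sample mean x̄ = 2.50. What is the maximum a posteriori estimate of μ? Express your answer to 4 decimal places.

n = 39, x̄ = 2.50.
For a Normal prior and Normal likelihood with known variance, the posterior is Normal; its mode equals its mean, the precision-weighted average.
Prior precision 1/σ₀² = 1/9; data precision n/σ² = 39/5 = 7.8.
μ̂ = ((1/9)·4 + 7.8·2.5) / (1/9 + 7.8) = (359/18)/(356/45) = 1795/712 ≈ 2.5211.

μ̂_MAP = 2.5211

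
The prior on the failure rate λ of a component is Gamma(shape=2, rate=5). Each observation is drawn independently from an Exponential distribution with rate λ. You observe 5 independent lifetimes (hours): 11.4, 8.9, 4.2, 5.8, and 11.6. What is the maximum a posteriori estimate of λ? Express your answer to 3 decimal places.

λ̂_MAP = 0.128

The Exponential(rate=λ) likelihood is ∝ λ^n e^(−λΣtᵢ). Here n = 5 and Σtᵢ = 11.4 + 8.9 + 4.2 + 5.8 + 11.6 = 41.9.
Posterior ∝ λe^(−5λ) · λ^5e^(−41.9λ) = λ^6e^(−46.9λ), i.e. Gamma(7, 46.9).
Mode = (a−1)/b = 6/46.9 ≈ 0.128.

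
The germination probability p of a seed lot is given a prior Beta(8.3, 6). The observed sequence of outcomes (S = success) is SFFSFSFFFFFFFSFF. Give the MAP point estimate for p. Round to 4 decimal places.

p̂_MAP = 0.3993

Prior: Beta(8.3, 6).
Data: 4 successes in 16 trials (from the sequence). The binomial likelihood contributes p^4(1−p)^12, so the posterior is Beta(8.3+4, 6+12) = Beta(12.3, 18).
For Beta(a, b) with a, b > 1 the mode is (a−1)/(a+b−2) = 11.3/28.3 ≈ 0.3993.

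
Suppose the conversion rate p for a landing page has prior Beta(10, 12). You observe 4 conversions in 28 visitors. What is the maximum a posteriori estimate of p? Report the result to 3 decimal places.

p̂_MAP = 0.271

Prior: Beta(10, 12).
Data: 4 successes in 28 trials. The binomial likelihood contributes p^4(1−p)^24, so the posterior is Beta(10+4, 12+24) = Beta(14, 36).
For Beta(a, b) with a, b > 1 the mode is (a−1)/(a+b−2) = 13/48 ≈ 0.271.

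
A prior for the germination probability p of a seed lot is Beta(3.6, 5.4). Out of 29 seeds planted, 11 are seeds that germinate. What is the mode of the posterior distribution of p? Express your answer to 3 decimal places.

p̂_MAP = 0.378

Prior: Beta(3.6, 5.4).
Data: 11 successes in 29 trials. The binomial likelihood contributes p^11(1−p)^18, so the posterior is Beta(3.6+11, 5.4+18) = Beta(14.6, 23.4).
For Beta(a, b) with a, b > 1 the mode is (a−1)/(a+b−2) = 13.6/36 ≈ 0.378.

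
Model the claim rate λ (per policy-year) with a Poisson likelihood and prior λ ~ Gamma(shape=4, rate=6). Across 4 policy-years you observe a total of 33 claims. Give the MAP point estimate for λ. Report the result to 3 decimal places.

λ̂_MAP = 3.600

Σxᵢ = 33, n = 4.
Posterior ∝ λ^3e^(−6λ) · λ^33e^(−4λ) = λ^36e^(−10λ), i.e. Gamma(shape=37, rate=10).
The mode of a Gamma(a, b) with a ≥ 1 (shape–rate) is (a−1)/b = 36/10 ≈ 3.600.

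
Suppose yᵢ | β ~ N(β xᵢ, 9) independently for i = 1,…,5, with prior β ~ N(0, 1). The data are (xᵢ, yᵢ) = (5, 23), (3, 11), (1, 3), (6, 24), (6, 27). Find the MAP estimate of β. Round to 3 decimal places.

β̂_MAP = 3.940

log p(β | y) = −Σ(yᵢ − βxᵢ)²/(2·9) − β²/(2·1) + const.
Setting the derivative to zero: Σxᵢ(yᵢ − βxᵢ)/9 − β/1 = 0, so β = Σxᵢyᵢ / (Σxᵢ² + σ²/τ²).
Σxᵢyᵢ = 5·23 + 3·11 + 1·3 + 6·24 + 6·27 = 457; Σxᵢ² = 107; σ²/τ² = 9.
β̂_MAP = 457 / (107 + 9) = 457/116 ≈ 3.940.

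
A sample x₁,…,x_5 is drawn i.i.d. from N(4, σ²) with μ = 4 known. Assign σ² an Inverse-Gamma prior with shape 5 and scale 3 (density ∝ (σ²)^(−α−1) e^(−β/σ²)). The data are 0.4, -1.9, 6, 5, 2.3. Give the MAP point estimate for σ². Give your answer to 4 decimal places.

Sum of squared deviations about the known mean: SS = (0.4−4)² + (-1.9−4)² + (6−4)² + (5−4)² + (2.3−4)² = 55.66.
The Normal likelihood contributes (σ²)^(−n/2) exp(−SS/(2σ²)), so the posterior is Inverse-Gamma(α + n/2, β + SS/2) = Inverse-Gamma(7.5, 30.83).
The mode of Inverse-Gamma(a, b) is b/(a+1) = 30.83/8.5 ≈ 3.6271.

σ̂²_MAP = 3.6271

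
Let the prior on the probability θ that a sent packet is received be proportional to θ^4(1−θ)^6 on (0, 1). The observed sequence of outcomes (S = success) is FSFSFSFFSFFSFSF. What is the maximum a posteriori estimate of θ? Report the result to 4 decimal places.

θ̂_MAP = 0.4000

The prior density ∝ θ^4(1−θ)^6 is the kernel of Beta(5, 7).
Data: 6 successes in 15 trials (from the sequence). The binomial likelihood contributes θ^6(1−θ)^9, so the posterior is Beta(5+6, 7+9) = Beta(11, 16).
For Beta(a, b) with a, b > 1 the mode is (a−1)/(a+b−2) = 10/25 ≈ 0.4000.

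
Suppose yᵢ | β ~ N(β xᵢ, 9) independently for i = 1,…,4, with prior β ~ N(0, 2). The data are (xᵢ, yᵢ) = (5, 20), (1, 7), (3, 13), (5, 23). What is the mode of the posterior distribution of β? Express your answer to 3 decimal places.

log p(β | y) = −Σ(yᵢ − βxᵢ)²/(2·9) − β²/(2·2) + const.
Setting the derivative to zero: Σxᵢ(yᵢ − βxᵢ)/9 − β/2 = 0, so β = Σxᵢyᵢ / (Σxᵢ² + σ²/τ²).
Σxᵢyᵢ = 5·20 + 1·7 + 3·13 + 5·23 = 261; Σxᵢ² = 60; σ²/τ² = 4.5.
β̂_MAP = 261 / (60 + 4.5) = 261/64.5 ≈ 4.047.

β̂_MAP = 4.047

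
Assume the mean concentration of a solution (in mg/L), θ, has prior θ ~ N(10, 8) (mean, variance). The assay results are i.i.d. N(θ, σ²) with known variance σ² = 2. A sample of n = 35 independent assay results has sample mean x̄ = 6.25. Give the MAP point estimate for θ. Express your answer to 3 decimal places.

θ̂_MAP = 6.277

n = 35, x̄ = 6.25.
For a Normal prior and Normal likelihood with known variance, the posterior is Normal; its mode equals its mean, the precision-weighted average.
Prior precision 1/σ₀² = 1/8 = 0.125; data precision n/σ² = 35/2 = 17.5.
θ̂ = (0.125·10 + 17.5·6.25) / (0.125 + 17.5) = 110.625/17.625 = 295/47 ≈ 6.277.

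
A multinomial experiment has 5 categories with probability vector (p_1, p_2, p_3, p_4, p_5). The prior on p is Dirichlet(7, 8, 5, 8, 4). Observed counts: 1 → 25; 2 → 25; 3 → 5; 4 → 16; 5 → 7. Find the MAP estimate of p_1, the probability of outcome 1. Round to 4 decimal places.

MAP estimate: 0.2952

The posterior is Dirichlet(αᵢ + nᵢ) = Dirichlet(32, 33, 10, 24, 11).
For a Dirichlet(a₁,…,a_K) with all aᵢ > 1, the mode has j-th component (aⱼ − 1)/(Σaᵢ − K).
Here Σaᵢ = 110 and K = 5, so p_1 = (32 − 1)/(110 − 5) = 31/105 ≈ 0.2952.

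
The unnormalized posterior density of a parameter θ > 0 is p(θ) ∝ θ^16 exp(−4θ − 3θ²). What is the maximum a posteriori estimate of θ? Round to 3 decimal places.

ℓ'(θ) = 16/θ − 4 − 6θ. Setting this to zero and multiplying by θ: 6θ² + 4θ − 16 = 0.
θ = (−4 + √(4² + 4·6·16)) / (2·6) = (−4 + √400) / 12 = (−4 + 20)/12 = 4/3.
ℓ''(θ) = −16/θ² − 6 < 0, confirming a maximum.

θ̂_MAP = 1.333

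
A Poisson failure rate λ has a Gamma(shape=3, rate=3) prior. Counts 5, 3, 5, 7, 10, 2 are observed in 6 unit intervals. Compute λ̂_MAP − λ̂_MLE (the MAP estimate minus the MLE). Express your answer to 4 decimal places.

Σxᵢ = 32. Posterior is Gamma(35, 9); MAP = (35−1)/9 = 34/9 ≈ 3.77778.
MLE = x̄ = 32/6 ≈ 5.33333.
Difference = 34/9 − 32/6 = -14/9 ≈ -1.5556.

MAP − MLE = -1.5556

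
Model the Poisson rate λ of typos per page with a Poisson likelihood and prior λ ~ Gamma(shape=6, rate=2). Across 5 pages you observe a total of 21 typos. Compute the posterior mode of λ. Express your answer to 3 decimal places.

λ̂_MAP = 3.714

Σxᵢ = 21, n = 5.
Posterior ∝ λ^5e^(−2λ) · λ^21e^(−5λ) = λ^26e^(−7λ), i.e. Gamma(shape=27, rate=7).
The mode of a Gamma(a, b) with a ≥ 1 (shape–rate) is (a−1)/b = 26/7 ≈ 3.714.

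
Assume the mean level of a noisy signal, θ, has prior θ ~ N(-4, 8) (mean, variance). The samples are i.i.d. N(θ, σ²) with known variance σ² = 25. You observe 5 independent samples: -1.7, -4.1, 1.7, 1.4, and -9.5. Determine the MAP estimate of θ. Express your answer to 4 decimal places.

θ̂_MAP = -3.0400

n = 5; x̄ = ((-1.7) + (-4.1) + 1.7 + 1.4 + (-9.5))/5 = -12.2/5 = -2.44.
For a Normal prior and Normal likelihood with known variance, the posterior is Normal; its mode equals its mean, the precision-weighted average.
Prior precision 1/σ₀² = 1/8 = 0.125; data precision n/σ² = 5/25 = 0.2.
θ̂ = (0.125·(-4) + 0.2·(-2.44)) / (0.125 + 0.2) = (-0.988)/0.325 = -3.0400.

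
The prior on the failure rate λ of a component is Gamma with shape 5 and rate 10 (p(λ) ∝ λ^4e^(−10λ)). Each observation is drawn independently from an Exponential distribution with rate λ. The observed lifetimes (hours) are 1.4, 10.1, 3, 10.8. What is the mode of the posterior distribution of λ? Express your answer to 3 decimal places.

λ̂_MAP = 0.227

The Exponential(rate=λ) likelihood is ∝ λ^n e^(−λΣtᵢ). Here n = 4 and Σtᵢ = 1.4 + 10.1 + 3 + 10.8 = 25.3.
Posterior ∝ λ^4e^(−10λ) · λ^4e^(−25.3λ) = λ^8e^(−35.3λ), i.e. Gamma(9, 35.3).
Mode = (a−1)/b = 8/35.3 ≈ 0.227.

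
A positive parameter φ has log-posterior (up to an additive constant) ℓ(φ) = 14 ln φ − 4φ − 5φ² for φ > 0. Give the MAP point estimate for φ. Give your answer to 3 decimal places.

φ̂_MAP = 1.000

ℓ'(φ) = 14/φ − 4 − 10φ. Setting this to zero and multiplying by φ: 10φ² + 4φ − 14 = 0.
φ = (−4 + √(4² + 4·10·14)) / (2·10) = (−4 + √576) / 20 = (−4 + 24)/20 = 1.
ℓ''(φ) = −14/φ² − 10 < 0, confirming a maximum.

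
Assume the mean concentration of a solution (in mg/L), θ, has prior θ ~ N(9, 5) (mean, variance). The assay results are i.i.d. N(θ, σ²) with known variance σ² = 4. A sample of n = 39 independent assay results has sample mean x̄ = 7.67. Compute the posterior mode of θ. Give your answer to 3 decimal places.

n = 39, x̄ = 7.67.
For a Normal prior and Normal likelihood with known variance, the posterior is Normal; its mode equals its mean, the precision-weighted average.
Prior precision 1/σ₀² = 1/5 = 0.2; data precision n/σ² = 39/4 = 9.75.
θ̂ = (0.2·9 + 9.75·7.67) / (0.2 + 9.75) = 76.5825/9.95 = 30633/3980 ≈ 7.697.

θ̂_MAP = 7.697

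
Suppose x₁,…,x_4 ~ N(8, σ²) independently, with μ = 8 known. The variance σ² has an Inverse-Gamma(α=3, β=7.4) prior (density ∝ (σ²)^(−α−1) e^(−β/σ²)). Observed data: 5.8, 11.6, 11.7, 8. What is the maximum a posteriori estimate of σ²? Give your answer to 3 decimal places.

σ̂²_MAP = 3.858

Sum of squared deviations about the known mean: SS = (5.8−8)² + (11.6−8)² + (11.7−8)² + (8−8)² = 31.49.
The Normal likelihood contributes (σ²)^(−n/2) exp(−SS/(2σ²)), so the posterior is Inverse-Gamma(α + n/2, β + SS/2) = Inverse-Gamma(5, 23.145).
The mode of Inverse-Gamma(a, b) is b/(a+1) = 23.145/6 ≈ 3.858.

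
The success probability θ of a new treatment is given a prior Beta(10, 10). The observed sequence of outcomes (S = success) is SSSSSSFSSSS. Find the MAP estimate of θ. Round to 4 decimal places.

Prior: Beta(10, 10).
Data: 10 successes in 11 trials (from the sequence). The binomial likelihood contributes θ^10(1−θ)^1, so the posterior is Beta(10+10, 10+1) = Beta(20, 11).
For Beta(a, b) with a, b > 1 the mode is (a−1)/(a+b−2) = 19/29 ≈ 0.6552.

θ̂_MAP = 0.6552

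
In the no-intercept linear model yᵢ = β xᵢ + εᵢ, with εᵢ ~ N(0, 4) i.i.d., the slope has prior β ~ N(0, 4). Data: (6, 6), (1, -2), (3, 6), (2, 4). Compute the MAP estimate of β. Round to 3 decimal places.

log p(β | y) = −Σ(yᵢ − βxᵢ)²/(2·4) − β²/(2·4) + const.
Setting the derivative to zero: Σxᵢ(yᵢ − βxᵢ)/4 − β/4 = 0, so β = Σxᵢyᵢ / (Σxᵢ² + σ²/τ²).
Σxᵢyᵢ = 6·6 + 1·(-2) + 3·6 + 2·4 = 60; Σxᵢ² = 50; σ²/τ² = 1.
β̂_MAP = 60 / (50 + 1) = 60/51 ≈ 1.176.

β̂_MAP = 1.176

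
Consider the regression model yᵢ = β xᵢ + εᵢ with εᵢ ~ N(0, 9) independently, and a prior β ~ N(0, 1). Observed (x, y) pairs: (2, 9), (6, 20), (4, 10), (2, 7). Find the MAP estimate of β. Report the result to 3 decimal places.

log p(β | y) = −Σ(yᵢ − βxᵢ)²/(2·9) − β²/(2·1) + const.
Setting the derivative to zero: Σxᵢ(yᵢ − βxᵢ)/9 − β/1 = 0, so β = Σxᵢyᵢ / (Σxᵢ² + σ²/τ²).
Σxᵢyᵢ = 2·9 + 6·20 + 4·10 + 2·7 = 192; Σxᵢ² = 60; σ²/τ² = 9.
β̂_MAP = 192 / (60 + 9) = 192/69 ≈ 2.783.

β̂_MAP = 2.783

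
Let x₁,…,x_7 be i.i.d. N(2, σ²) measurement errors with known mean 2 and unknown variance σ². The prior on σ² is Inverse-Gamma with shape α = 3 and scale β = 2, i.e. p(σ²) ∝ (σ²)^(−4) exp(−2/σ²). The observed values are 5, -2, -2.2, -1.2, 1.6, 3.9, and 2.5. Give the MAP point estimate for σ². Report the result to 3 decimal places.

σ̂²_MAP = 4.060

Sum of squared deviations about the known mean: SS = (5−2)² + (-2−2)² + (-2.2−2)² + (-1.2−2)² + (1.6−2)² + (3.9−2)² + (2.5−2)² = 56.9.
The Normal likelihood contributes (σ²)^(−n/2) exp(−SS/(2σ²)), so the posterior is Inverse-Gamma(α + n/2, β + SS/2) = Inverse-Gamma(6.5, 30.45).
The mode of Inverse-Gamma(a, b) is b/(a+1) = 30.45/7.5 ≈ 4.060.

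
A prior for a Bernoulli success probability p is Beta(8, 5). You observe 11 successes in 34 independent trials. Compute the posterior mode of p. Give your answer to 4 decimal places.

p̂_MAP = 0.4000

Prior: Beta(8, 5).
Data: 11 successes in 34 trials. The binomial likelihood contributes p^11(1−p)^23, so the posterior is Beta(8+11, 5+23) = Beta(19, 28).
For Beta(a, b) with a, b > 1 the mode is (a−1)/(a+b−2) = 18/45 ≈ 0.4000.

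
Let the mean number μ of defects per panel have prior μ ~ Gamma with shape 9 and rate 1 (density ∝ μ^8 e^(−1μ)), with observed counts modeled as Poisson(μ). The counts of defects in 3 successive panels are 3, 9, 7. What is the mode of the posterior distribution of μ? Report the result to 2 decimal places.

Σxᵢ = 3+9+7 = 19, with n = 3.
Posterior ∝ μ^8e^(−1μ) · μ^19e^(−3μ) = μ^27e^(−4μ), i.e. Gamma(shape=28, rate=4).
The mode of a Gamma(a, b) with a ≥ 1 (shape–rate) is (a−1)/b = 27/4 ≈ 6.75.

μ̂_MAP = 6.75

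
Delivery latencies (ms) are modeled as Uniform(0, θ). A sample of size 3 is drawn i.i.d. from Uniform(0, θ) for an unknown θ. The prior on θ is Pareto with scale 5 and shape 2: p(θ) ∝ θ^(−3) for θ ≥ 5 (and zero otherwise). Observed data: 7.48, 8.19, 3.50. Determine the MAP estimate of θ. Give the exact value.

θ̂_MAP = 8.19

The Uniform(0, θ) likelihood is θ^(−n) for θ ≥ max(xᵢ), zero otherwise. Here max(xᵢ) = 8.19.
Posterior ∝ θ^(−3) · θ^(−3) = θ^(−6) on θ ≥ max(5, 8.19) = 8.19.
This density is strictly decreasing in θ, so the posterior mode lies at the lower boundary of the support.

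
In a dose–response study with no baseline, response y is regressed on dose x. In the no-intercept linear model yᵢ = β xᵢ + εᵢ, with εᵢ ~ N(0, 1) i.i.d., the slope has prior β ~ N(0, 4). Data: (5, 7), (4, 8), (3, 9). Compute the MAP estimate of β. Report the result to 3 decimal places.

log p(β | y) = −Σ(yᵢ − βxᵢ)²/(2·1) − β²/(2·4) + const.
Setting the derivative to zero: Σxᵢ(yᵢ − βxᵢ)/1 − β/4 = 0, so β = Σxᵢyᵢ / (Σxᵢ² + σ²/τ²).
Σxᵢyᵢ = 5·7 + 4·8 + 3·9 = 94; Σxᵢ² = 50; σ²/τ² = 0.25.
β̂_MAP = 94 / (50 + 0.25) = 94/50.25 ≈ 1.871.

β̂_MAP = 1.871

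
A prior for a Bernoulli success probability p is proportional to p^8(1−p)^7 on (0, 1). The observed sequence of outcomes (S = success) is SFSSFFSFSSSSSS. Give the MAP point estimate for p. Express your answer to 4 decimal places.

p̂_MAP = 0.6207

The prior density ∝ p^8(1−p)^7 is the kernel of Beta(9, 8).
Data: 10 successes in 14 trials (from the sequence). The binomial likelihood contributes p^10(1−p)^4, so the posterior is Beta(9+10, 8+4) = Beta(19, 12).
For Beta(a, b) with a, b > 1 the mode is (a−1)/(a+b−2) = 18/29 ≈ 0.6207.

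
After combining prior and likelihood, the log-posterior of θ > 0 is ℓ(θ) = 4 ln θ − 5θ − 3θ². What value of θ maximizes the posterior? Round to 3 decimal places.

θ̂_MAP = 0.500

ℓ'(θ) = 4/θ − 5 − 6θ. Setting this to zero and multiplying by θ: 6θ² + 5θ − 4 = 0.
θ = (−5 + √(5² + 4·6·4)) / (2·6) = (−5 + √121) / 12 = (−5 + 11)/12 = 1/2.
ℓ''(θ) = −4/θ² − 6 < 0, confirming a maximum.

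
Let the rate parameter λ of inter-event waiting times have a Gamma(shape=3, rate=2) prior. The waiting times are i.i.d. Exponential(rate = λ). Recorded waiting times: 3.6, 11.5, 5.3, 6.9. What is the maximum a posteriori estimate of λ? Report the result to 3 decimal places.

The Exponential(rate=λ) likelihood is ∝ λ^n e^(−λΣtᵢ). Here n = 4 and Σtᵢ = 3.6 + 11.5 + 5.3 + 6.9 = 27.3.
Posterior ∝ λ^2e^(−2λ) · λ^4e^(−27.3λ) = λ^6e^(−29.3λ), i.e. Gamma(7, 29.3).
Mode = (a−1)/b = 6/29.3 ≈ 0.205.

λ̂_MAP = 0.205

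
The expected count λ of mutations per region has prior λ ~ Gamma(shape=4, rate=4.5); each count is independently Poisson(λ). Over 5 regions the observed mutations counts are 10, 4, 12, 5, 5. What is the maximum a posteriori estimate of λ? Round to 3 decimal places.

λ̂_MAP = 4.105

Σxᵢ = 10+4+12+5+5 = 36, with n = 5.
Posterior ∝ λ^3e^(−4.5λ) · λ^36e^(−5λ) = λ^39e^(−9.5λ), i.e. Gamma(shape=40, rate=9.5).
The mode of a Gamma(a, b) with a ≥ 1 (shape–rate) is (a−1)/b = 39/9.5 ≈ 4.105.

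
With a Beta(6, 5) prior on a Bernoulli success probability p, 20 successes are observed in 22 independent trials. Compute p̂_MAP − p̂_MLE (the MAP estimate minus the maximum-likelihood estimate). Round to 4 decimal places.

Posterior is Beta(26, 7); MAP = (26−1)/(33−2) = 25/31 ≈ 0.80645.
MLE ignores the prior: p̂_MLE = k/n = 20/22 ≈ 0.90909.
Difference = 25/31 − 20/22 = -35/341 ≈ -0.1026.

MAP − MLE = -0.1026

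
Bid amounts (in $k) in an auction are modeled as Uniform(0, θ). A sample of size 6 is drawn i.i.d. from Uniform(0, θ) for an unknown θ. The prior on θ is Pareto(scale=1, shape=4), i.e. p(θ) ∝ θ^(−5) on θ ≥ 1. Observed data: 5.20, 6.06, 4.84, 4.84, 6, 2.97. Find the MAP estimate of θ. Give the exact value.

θ̂_MAP = 6.06

The Uniform(0, θ) likelihood is θ^(−n) for θ ≥ max(xᵢ), zero otherwise. Here max(xᵢ) = 6.06.
Posterior ∝ θ^(−5) · θ^(−6) = θ^(−11) on θ ≥ max(1, 6.06) = 6.06.
This density is strictly decreasing in θ, so the posterior mode lies at the lower boundary of the support.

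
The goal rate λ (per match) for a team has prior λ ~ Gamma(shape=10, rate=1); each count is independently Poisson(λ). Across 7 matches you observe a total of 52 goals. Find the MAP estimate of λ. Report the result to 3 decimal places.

Σxᵢ = 52, n = 7.
Posterior ∝ λ^9e^(−1λ) · λ^52e^(−7λ) = λ^61e^(−8λ), i.e. Gamma(shape=62, rate=8).
The mode of a Gamma(a, b) with a ≥ 1 (shape–rate) is (a−1)/b = 61/8 ≈ 7.625.

λ̂_MAP = 7.625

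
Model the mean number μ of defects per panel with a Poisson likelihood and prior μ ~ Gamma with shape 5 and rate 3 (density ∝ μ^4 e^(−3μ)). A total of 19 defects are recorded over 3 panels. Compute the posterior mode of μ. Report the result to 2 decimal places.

μ̂_MAP = 3.83

Σxᵢ = 19, n = 3.
Posterior ∝ μ^4e^(−3μ) · μ^19e^(−3μ) = μ^23e^(−6μ), i.e. Gamma(shape=24, rate=6).
The mode of a Gamma(a, b) with a ≥ 1 (shape–rate) is (a−1)/b = 23/6 ≈ 3.83.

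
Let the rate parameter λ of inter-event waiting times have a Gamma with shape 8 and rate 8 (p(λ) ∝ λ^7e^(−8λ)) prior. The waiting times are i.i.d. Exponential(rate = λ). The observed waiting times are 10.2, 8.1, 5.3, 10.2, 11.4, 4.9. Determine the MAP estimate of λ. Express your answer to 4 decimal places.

λ̂_MAP = 0.2238

The Exponential(rate=λ) likelihood is ∝ λ^n e^(−λΣtᵢ). Here n = 6 and Σtᵢ = 10.2 + 8.1 + 5.3 + 10.2 + 11.4 + 4.9 = 50.1.
Posterior ∝ λ^7e^(−8λ) · λ^6e^(−50.1λ) = λ^13e^(−58.1λ), i.e. Gamma(14, 58.1).
Mode = (a−1)/b = 13/58.1 ≈ 0.2238.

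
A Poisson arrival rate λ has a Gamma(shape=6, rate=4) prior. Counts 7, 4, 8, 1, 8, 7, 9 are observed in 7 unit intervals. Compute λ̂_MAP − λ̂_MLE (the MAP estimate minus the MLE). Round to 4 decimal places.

Σxᵢ = 44. Posterior is Gamma(50, 11); MAP = (50−1)/11 = 49/11 ≈ 4.45455.
MLE = x̄ = 44/7 ≈ 6.28571.
Difference = 49/11 − 44/7 = -141/77 ≈ -1.8312.

MAP − MLE = -1.8312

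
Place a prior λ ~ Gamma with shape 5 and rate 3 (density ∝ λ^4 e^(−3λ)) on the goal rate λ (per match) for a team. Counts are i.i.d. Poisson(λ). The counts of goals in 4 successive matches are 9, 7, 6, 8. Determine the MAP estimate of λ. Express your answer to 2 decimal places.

Σxᵢ = 9+7+6+8 = 30, with n = 4.
Posterior ∝ λ^4e^(−3λ) · λ^30e^(−4λ) = λ^34e^(−7λ), i.e. Gamma(shape=35, rate=7).
The mode of a Gamma(a, b) with a ≥ 1 (shape–rate) is (a−1)/b = 34/7 ≈ 4.86.

λ̂_MAP = 4.86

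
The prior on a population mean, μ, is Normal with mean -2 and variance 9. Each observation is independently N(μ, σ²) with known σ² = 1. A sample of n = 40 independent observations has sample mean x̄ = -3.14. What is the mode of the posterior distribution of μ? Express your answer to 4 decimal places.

μ̂_MAP = -3.1368

n = 40, x̄ = -3.14.
For a Normal prior and Normal likelihood with known variance, the posterior is Normal; its mode equals its mean, the precision-weighted average.
Prior precision 1/σ₀² = 1/9; data precision n/σ² = 40/1 = 40.
μ̂ = ((1/9)·(-2) + 40·(-3.14)) / (1/9 + 40) = (-5662/45)/(361/9) = -298/95 ≈ -3.1368.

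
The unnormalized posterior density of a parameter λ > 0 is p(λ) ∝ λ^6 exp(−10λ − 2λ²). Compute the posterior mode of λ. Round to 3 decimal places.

λ̂_MAP = 0.500

ℓ'(λ) = 6/λ − 10 − 4λ. Setting this to zero and multiplying by λ: 4λ² + 10λ − 6 = 0.
λ = (−10 + √(10² + 4·4·6)) / (2·4) = (−10 + √196) / 8 = (−10 + 14)/8 = 1/2.
ℓ''(λ) = −6/λ² − 4 < 0, confirming a maximum.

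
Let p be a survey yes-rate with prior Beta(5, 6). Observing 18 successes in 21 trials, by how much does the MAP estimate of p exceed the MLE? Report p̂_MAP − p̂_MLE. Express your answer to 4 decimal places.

Posterior is Beta(23, 9); MAP = (23−1)/(32−2) = 22/30 ≈ 0.73333.
MLE ignores the prior: p̂_MLE = k/n = 18/21 ≈ 0.85714.
Difference = 22/30 − 18/21 = -13/105 ≈ -0.1238.

MAP − MLE = -0.1238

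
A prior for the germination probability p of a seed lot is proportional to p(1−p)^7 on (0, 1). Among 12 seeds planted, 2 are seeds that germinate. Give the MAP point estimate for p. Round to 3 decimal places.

p̂_MAP = 0.150

The prior density ∝ p(1−p)^7 is the kernel of Beta(2, 8).
Data: 2 successes in 12 trials. The binomial likelihood contributes p^2(1−p)^10, so the posterior is Beta(2+2, 8+10) = Beta(4, 18).
For Beta(a, b) with a, b > 1 the mode is (a−1)/(a+b−2) = 3/20 ≈ 0.150.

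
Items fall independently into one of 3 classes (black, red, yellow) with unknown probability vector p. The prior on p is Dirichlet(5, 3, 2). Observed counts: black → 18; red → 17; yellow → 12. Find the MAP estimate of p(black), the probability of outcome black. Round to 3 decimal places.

MAP estimate of p(black) = 0.407

The posterior is Dirichlet(αᵢ + nᵢ) = Dirichlet(23, 20, 14).
For a Dirichlet(a₁,…,a_K) with all aᵢ > 1, the mode has j-th component (aⱼ − 1)/(Σaᵢ − K).
Here Σaᵢ = 57 and K = 3, so p(black) = (23 − 1)/(57 − 3) = 22/54 ≈ 0.407.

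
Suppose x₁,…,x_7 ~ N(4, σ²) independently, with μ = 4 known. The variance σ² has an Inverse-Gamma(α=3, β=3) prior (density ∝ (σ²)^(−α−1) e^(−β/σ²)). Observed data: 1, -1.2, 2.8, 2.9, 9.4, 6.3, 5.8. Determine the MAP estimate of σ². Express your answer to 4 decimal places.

Sum of squared deviations about the known mean: SS = (1−4)² + (-1.2−4)² + (2.8−4)² + (2.9−4)² + (9.4−4)² + (6.3−4)² + (5.8−4)² = 76.38.
The Normal likelihood contributes (σ²)^(−n/2) exp(−SS/(2σ²)), so the posterior is Inverse-Gamma(α + n/2, β + SS/2) = Inverse-Gamma(6.5, 41.19).
The mode of Inverse-Gamma(a, b) is b/(a+1) = 41.19/7.5 ≈ 5.4920.

σ̂²_MAP = 5.4920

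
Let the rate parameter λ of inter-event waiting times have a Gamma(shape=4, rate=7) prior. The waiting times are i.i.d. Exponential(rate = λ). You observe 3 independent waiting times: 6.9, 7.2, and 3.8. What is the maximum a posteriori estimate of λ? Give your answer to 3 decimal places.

λ̂_MAP = 0.241

The Exponential(rate=λ) likelihood is ∝ λ^n e^(−λΣtᵢ). Here n = 3 and Σtᵢ = 6.9 + 7.2 + 3.8 = 17.9.
Posterior ∝ λ^3e^(−7λ) · λ^3e^(−17.9λ) = λ^6e^(−24.9λ), i.e. Gamma(7, 24.9).
Mode = (a−1)/b = 6/24.9 ≈ 0.241.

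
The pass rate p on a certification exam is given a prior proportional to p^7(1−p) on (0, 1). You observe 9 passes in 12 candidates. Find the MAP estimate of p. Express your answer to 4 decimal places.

p̂_MAP = 0.8000

The prior density ∝ p^7(1−p)^1 is the kernel of Beta(8, 2).
Data: 9 successes in 12 trials. The binomial likelihood contributes p^9(1−p)^3, so the posterior is Beta(8+9, 2+3) = Beta(17, 5).
For Beta(a, b) with a, b > 1 the mode is (a−1)/(a+b−2) = 16/20 ≈ 0.8000.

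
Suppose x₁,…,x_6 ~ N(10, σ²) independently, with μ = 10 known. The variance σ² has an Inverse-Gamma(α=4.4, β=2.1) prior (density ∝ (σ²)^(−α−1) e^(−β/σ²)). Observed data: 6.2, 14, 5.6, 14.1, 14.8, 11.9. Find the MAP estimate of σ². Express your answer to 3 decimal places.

Sum of squared deviations about the known mean: SS = (6.2−10)² + (14−10)² + (5.6−10)² + (14.1−10)² + (14.8−10)² + (11.9−10)² = 93.26.
The Normal likelihood contributes (σ²)^(−n/2) exp(−SS/(2σ²)), so the posterior is Inverse-Gamma(α + n/2, β + SS/2) = Inverse-Gamma(7.4, 48.73).
The mode of Inverse-Gamma(a, b) is b/(a+1) = 48.73/8.4 ≈ 5.801.

σ̂²_MAP = 5.801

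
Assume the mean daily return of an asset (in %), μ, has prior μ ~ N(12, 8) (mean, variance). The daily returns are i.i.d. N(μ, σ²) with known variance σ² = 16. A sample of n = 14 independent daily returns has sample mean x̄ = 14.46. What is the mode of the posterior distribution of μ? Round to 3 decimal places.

μ̂_MAP = 14.153

n = 14, x̄ = 14.46.
For a Normal prior and Normal likelihood with known variance, the posterior is Normal; its mode equals its mean, the precision-weighted average.
Prior precision 1/σ₀² = 1/8 = 0.125; data precision n/σ² = 14/16 = 0.875.
μ̂ = (0.125·12 + 0.875·14.46) / (0.125 + 0.875) = 14.1525/1 = 14.1525 ≈ 14.153.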